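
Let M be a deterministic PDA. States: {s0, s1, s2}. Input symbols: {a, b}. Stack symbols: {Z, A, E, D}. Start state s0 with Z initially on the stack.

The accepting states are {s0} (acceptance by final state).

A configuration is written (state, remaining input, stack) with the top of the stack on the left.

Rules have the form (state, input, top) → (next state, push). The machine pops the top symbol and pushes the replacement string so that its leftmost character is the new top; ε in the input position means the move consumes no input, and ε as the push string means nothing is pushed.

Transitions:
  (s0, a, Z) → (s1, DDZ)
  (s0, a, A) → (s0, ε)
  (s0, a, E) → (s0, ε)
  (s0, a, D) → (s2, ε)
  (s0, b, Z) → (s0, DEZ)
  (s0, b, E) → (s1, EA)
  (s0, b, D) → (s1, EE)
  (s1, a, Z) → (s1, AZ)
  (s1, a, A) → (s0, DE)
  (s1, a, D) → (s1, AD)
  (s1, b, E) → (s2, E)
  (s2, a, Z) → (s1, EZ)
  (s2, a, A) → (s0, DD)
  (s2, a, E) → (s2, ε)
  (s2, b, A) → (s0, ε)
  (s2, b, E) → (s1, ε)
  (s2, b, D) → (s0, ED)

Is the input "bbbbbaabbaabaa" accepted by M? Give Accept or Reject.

Reject

(s0, bbbbbaabbaabaa, Z)
  read b, top Z: go to s0, push DEZ → (s0, bbbbaabbaabaa, DEZ)
  read b, top D: go to s1, push EE → (s1, bbbaabbaabaa, EEEZ)
  read b, top E: go to s2, push E → (s2, bbaabbaabaa, EEEZ)
  read b, top E: go to s1, push ε → (s1, baabbaabaa, EEZ)
  read b, top E: go to s2, push E → (s2, aabbaabaa, EEZ)
  read a, top E: go to s2, push ε → (s2, abbaabaa, EZ)
  read a, top E: go to s2, push ε → (s2, bbaabaa, Z)
No transition applies at (s2, bbaabaa, Z); input not fully consumed.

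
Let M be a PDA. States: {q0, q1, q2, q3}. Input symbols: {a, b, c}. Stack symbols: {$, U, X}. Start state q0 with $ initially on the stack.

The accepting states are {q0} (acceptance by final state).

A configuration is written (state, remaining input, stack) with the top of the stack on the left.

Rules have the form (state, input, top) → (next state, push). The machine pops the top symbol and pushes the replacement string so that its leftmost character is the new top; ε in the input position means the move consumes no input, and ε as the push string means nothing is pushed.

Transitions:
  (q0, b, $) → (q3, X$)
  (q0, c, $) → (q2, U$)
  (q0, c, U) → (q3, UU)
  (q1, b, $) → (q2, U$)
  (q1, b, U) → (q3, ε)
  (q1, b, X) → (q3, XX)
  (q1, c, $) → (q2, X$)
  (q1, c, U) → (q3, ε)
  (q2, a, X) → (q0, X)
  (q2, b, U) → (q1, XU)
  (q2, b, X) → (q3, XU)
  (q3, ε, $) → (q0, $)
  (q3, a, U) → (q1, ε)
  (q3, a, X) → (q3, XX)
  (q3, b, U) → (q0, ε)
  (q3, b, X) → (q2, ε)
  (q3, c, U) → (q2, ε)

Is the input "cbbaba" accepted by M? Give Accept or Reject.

Accept

One accepting computation: (q0, cbbaba, $) ⊢ (q2, bbaba, U$) ⊢ (q1, baba, XU$) ⊢ (q3, aba, XXU$) ⊢ (q3, ba, XXXU$) ⊢ (q2, a, XXU$) ⊢ (q0, ε, XXU$)
All input consumed and state q0 ∈ F.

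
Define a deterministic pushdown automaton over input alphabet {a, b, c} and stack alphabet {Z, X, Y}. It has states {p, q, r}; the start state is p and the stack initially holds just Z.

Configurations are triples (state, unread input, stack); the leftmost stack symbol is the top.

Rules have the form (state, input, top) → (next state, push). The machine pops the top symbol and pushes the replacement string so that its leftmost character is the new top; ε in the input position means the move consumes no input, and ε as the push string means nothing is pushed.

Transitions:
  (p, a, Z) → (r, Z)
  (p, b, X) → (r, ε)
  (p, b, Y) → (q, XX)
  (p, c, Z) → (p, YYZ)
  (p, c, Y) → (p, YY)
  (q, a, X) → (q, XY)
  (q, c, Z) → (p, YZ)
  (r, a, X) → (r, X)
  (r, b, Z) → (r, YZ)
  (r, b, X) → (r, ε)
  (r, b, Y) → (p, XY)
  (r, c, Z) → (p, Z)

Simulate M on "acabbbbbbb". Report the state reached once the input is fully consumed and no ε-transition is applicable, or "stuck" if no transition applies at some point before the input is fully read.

r

(p, acabbbbbbb, Z)
  read a, top Z: go to r, push Z → (r, cabbbbbbb, Z)
  read c, top Z: go to p, push Z → (p, abbbbbbb, Z)
  read a, top Z: go to r, push Z → (r, bbbbbbb, Z)
  read b, top Z: go to r, push YZ → (r, bbbbbb, YZ)
  read b, top Y: go to p, push XY → (p, bbbbb, XYZ)
  read b, top X: go to r, push ε → (r, bbbb, YZ)
  read b, top Y: go to p, push XY → (p, bbb, XYZ)
  read b, top X: go to r, push ε → (r, bb, YZ)
  read b, top Y: go to p, push XY → (p, b, XYZ)
  read b, top X: go to r, push ε → (r, ε, YZ)
All input consumed; M is in state r.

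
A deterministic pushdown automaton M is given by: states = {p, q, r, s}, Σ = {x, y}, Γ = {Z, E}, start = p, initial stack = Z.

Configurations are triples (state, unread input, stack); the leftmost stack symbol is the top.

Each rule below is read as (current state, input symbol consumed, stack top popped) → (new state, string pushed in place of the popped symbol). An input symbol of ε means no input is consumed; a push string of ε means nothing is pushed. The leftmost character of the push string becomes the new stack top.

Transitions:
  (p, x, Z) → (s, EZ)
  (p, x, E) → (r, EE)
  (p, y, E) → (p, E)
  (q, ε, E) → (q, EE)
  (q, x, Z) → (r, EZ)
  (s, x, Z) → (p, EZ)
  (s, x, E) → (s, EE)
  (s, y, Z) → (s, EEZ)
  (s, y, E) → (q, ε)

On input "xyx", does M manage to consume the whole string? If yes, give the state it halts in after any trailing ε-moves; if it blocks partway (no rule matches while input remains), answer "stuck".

(p, xyx, Z)
  read x, top Z: go to s, push EZ → (s, yx, EZ)
  read y, top E: go to q, push ε → (q, x, Z)
  read x, top Z: go to r, push EZ → (r, ε, EZ)
All input consumed; M is in state r.

r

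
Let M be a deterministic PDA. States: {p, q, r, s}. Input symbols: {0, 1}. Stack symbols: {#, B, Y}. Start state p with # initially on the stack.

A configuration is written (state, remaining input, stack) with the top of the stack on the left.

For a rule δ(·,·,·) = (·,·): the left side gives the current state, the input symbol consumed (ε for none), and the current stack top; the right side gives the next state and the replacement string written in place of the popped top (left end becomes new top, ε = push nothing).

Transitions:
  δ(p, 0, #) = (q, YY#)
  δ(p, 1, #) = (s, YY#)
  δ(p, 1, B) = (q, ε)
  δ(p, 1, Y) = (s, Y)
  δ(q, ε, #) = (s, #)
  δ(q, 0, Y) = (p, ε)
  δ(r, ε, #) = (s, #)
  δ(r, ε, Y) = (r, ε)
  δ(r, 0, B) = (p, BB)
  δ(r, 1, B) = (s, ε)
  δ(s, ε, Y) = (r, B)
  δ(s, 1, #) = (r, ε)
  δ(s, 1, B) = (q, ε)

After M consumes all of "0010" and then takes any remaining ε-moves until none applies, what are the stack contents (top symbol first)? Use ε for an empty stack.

BB#

(p, 0010, #)
  read 0, top #: go to q, push YY# → (q, 010, YY#)
  read 0, top Y: go to p, push ε → (p, 10, Y#)
  read 1, top Y: go to s, push Y → (s, 0, Y#)
  ε-move, top Y: go to r, push B → (r, 0, B#)
  read 0, top B: go to p, push BB → (p, ε, BB#)
All input consumed in state p with stack BB#.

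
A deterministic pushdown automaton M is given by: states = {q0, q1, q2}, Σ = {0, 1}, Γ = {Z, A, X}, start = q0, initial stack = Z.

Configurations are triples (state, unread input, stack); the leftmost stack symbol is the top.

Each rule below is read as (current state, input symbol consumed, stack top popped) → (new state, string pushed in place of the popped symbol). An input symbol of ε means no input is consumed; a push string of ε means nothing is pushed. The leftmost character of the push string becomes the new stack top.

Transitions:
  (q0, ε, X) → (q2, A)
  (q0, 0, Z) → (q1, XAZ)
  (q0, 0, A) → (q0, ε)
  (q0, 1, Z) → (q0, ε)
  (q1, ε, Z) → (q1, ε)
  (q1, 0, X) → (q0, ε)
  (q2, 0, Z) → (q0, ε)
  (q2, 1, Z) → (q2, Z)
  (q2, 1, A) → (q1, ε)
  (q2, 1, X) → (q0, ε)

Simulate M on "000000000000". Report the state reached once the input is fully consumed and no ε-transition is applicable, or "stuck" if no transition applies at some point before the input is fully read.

(q0, 000000000000, Z)
  read 0, top Z: go to q1, push XAZ → (q1, 00000000000, XAZ)
  read 0, top X: go to q0, push ε → (q0, 0000000000, AZ)
  read 0, top A: go to q0, push ε → (q0, 000000000, Z)
  read 0, top Z: go to q1, push XAZ → (q1, 00000000, XAZ)
  read 0, top X: go to q0, push ε → (q0, 0000000, AZ)
  read 0, top A: go to q0, push ε → (q0, 000000, Z)
  read 0, top Z: go to q1, push XAZ → (q1, 00000, XAZ)
  read 0, top X: go to q0, push ε → (q0, 0000, AZ)
  read 0, top A: go to q0, push ε → (q0, 000, Z)
  read 0, top Z: go to q1, push XAZ → (q1, 00, XAZ)
  read 0, top X: go to q0, push ε → (q0, 0, AZ)
  read 0, top A: go to q0, push ε → (q0, ε, Z)
All input consumed; M is in state q0.

q0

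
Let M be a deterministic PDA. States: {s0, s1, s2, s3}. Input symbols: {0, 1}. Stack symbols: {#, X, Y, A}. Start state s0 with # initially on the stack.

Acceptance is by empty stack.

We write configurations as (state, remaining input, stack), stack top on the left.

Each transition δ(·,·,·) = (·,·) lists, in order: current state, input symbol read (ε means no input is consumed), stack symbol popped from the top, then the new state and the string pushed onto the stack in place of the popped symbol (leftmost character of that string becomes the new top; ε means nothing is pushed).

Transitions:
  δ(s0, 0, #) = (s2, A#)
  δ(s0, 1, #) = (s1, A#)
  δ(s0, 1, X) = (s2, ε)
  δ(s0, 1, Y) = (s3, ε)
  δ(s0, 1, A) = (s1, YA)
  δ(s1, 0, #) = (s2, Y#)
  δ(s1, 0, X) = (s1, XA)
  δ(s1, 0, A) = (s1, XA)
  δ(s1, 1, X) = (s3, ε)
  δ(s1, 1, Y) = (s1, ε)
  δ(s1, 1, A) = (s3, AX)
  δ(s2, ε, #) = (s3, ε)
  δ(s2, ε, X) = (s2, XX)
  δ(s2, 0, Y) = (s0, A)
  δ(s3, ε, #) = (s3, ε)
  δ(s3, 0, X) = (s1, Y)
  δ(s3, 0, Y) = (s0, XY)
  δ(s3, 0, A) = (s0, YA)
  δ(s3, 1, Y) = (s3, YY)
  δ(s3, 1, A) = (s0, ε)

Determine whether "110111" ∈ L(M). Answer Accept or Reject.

Accept

(s0, 110111, #) ⊢ (s1, 10111, A#) ⊢ (s3, 0111, AX#) ⊢ (s0, 111, YAX#) ⊢ (s3, 11, AX#) ⊢ (s0, 1, X#) ⊢ (s2, ε, #) ⊢ (s3, ε, ε)
All input consumed and the stack is empty.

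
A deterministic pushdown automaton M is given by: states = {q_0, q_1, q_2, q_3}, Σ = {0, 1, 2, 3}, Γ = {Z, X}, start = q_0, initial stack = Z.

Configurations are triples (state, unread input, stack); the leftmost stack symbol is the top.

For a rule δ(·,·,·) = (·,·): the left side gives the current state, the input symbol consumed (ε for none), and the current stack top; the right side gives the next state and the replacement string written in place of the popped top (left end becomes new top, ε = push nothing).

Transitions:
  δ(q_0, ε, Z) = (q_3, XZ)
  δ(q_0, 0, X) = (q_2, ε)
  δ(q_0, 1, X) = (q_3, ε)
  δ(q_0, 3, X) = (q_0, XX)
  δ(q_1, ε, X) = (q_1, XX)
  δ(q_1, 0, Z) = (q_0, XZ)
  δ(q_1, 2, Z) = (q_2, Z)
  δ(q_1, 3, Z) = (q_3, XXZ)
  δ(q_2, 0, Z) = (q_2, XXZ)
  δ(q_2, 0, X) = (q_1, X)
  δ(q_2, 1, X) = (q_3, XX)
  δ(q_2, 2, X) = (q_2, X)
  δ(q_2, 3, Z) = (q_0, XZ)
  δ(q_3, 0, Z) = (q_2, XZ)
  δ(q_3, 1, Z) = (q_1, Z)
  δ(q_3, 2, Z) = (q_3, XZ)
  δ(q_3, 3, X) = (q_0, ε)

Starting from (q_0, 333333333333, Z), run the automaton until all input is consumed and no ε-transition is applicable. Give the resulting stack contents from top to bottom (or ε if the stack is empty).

(q_0, 333333333333, Z)
  ε-move, top Z: go to q_3, push XZ → (q_3, 333333333333, XZ)
  read 3, top X: go to q_0, push ε → (q_0, 33333333333, Z)
  ε-move, top Z: go to q_3, push XZ → (q_3, 33333333333, XZ)
  read 3, top X: go to q_0, push ε → (q_0, 3333333333, Z)
  ε-move, top Z: go to q_3, push XZ → (q_3, 3333333333, XZ)
  read 3, top X: go to q_0, push ε → (q_0, 333333333, Z)
  ε-move, top Z: go to q_3, push XZ → (q_3, 333333333, XZ)
  read 3, top X: go to q_0, push ε → (q_0, 33333333, Z)
  ε-move, top Z: go to q_3, push XZ → (q_3, 33333333, XZ)
  read 3, top X: go to q_0, push ε → (q_0, 3333333, Z)
  ε-move, top Z: go to q_3, push XZ → (q_3, 3333333, XZ)
  read 3, top X: go to q_0, push ε → (q_0, 333333, Z)
  ε-move, top Z: go to q_3, push XZ → (q_3, 333333, XZ)
  read 3, top X: go to q_0, push ε → (q_0, 33333, Z)
  ε-move, top Z: go to q_3, push XZ → (q_3, 33333, XZ)
  read 3, top X: go to q_0, push ε → (q_0, 3333, Z)
  ε-move, top Z: go to q_3, push XZ → (q_3, 3333, XZ)
  read 3, top X: go to q_0, push ε → (q_0, 333, Z)
  ε-move, top Z: go to q_3, push XZ → (q_3, 333, XZ)
  read 3, top X: go to q_0, push ε → (q_0, 33, Z)
  ε-move, top Z: go to q_3, push XZ → (q_3, 33, XZ)
  read 3, top X: go to q_0, push ε → (q_0, 3, Z)
  ε-move, top Z: go to q_3, push XZ → (q_3, 3, XZ)
  read 3, top X: go to q_0, push ε → (q_0, ε, Z)
  ε-move, top Z: go to q_3, push XZ → (q_3, ε, XZ)
All input consumed in state q_3 with stack XZ.

XZ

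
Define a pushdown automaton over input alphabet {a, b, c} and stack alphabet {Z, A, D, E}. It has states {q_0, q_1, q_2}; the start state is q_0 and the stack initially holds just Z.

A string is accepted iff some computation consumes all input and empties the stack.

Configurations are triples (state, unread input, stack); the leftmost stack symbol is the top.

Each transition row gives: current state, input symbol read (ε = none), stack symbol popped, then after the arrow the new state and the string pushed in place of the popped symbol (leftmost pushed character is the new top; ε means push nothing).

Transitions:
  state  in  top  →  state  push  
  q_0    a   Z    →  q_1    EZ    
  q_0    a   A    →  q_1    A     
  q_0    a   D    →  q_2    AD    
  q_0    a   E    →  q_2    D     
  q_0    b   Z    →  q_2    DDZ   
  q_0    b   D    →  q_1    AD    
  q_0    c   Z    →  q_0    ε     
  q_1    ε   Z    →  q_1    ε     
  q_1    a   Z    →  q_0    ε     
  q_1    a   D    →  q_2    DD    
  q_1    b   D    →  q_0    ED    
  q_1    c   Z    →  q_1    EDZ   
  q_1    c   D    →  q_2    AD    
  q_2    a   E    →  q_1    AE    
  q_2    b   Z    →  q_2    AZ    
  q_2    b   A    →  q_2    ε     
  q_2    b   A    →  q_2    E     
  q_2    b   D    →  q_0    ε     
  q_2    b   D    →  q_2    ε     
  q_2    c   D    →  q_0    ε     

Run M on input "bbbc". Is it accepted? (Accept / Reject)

One accepting computation: (q_0, bbbc, Z) ⊢ (q_2, bbc, DDZ) ⊢ (q_2, bc, DZ) ⊢ (q_0, c, Z) ⊢ (q_0, ε, ε)
All input consumed and the stack is empty.

Accept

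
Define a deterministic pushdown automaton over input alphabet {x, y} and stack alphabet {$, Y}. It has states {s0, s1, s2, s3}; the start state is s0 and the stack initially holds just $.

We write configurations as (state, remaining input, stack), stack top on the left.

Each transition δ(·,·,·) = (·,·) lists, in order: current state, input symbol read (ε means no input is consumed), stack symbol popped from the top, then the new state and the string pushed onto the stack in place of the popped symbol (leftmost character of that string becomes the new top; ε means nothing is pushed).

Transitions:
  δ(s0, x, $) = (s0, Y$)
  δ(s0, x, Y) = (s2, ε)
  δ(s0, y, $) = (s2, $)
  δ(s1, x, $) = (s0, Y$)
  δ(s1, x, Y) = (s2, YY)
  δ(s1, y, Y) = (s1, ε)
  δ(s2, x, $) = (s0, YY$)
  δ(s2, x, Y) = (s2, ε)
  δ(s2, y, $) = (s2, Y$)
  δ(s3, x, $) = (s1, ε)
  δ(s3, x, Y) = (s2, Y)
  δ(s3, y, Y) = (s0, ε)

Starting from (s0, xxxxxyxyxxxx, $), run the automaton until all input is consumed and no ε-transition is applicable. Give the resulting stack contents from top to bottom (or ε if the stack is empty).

$

(s0, xxxxxyxyxxxx, $)
  read x, top $: go to s0, push Y$ → (s0, xxxxyxyxxxx, Y$)
  read x, top Y: go to s2, push ε → (s2, xxxyxyxxxx, $)
  read x, top $: go to s0, push YY$ → (s0, xxyxyxxxx, YY$)
  read x, top Y: go to s2, push ε → (s2, xyxyxxxx, Y$)
  read x, top Y: go to s2, push ε → (s2, yxyxxxx, $)
  read y, top $: go to s2, push Y$ → (s2, xyxxxx, Y$)
  read x, top Y: go to s2, push ε → (s2, yxxxx, $)
  read y, top $: go to s2, push Y$ → (s2, xxxx, Y$)
  read x, top Y: go to s2, push ε → (s2, xxx, $)
  read x, top $: go to s0, push YY$ → (s0, xx, YY$)
  read x, top Y: go to s2, push ε → (s2, x, Y$)
  read x, top Y: go to s2, push ε → (s2, ε, $)
All input consumed in state s2 with stack $.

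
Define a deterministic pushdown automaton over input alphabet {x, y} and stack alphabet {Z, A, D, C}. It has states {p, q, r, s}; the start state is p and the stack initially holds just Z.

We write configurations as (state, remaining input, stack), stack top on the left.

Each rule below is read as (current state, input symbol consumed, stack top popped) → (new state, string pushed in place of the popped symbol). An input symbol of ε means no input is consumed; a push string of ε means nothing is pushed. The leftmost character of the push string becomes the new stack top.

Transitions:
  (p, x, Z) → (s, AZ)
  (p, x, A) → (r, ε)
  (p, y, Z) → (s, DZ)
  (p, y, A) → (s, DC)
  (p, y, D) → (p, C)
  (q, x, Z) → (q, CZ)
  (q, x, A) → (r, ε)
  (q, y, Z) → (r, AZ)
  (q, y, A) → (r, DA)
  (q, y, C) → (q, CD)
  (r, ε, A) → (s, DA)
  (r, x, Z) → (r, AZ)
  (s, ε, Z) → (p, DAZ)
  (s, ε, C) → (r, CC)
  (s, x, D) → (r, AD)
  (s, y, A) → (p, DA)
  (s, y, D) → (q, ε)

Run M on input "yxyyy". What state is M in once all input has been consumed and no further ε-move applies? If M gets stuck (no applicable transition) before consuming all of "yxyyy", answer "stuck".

stuck

(p, yxyyy, Z)
  read y, top Z: go to s, push DZ → (s, xyyy, DZ)
  read x, top D: go to r, push AD → (r, yyy, ADZ)
  ε-move, top A: go to s, push DA → (s, yyy, DADZ)
  read y, top D: go to q, push ε → (q, yy, ADZ)
  read y, top A: go to r, push DA → (r, y, DADZ)
No transition for (r, y, top D); M blocks with input y remaining.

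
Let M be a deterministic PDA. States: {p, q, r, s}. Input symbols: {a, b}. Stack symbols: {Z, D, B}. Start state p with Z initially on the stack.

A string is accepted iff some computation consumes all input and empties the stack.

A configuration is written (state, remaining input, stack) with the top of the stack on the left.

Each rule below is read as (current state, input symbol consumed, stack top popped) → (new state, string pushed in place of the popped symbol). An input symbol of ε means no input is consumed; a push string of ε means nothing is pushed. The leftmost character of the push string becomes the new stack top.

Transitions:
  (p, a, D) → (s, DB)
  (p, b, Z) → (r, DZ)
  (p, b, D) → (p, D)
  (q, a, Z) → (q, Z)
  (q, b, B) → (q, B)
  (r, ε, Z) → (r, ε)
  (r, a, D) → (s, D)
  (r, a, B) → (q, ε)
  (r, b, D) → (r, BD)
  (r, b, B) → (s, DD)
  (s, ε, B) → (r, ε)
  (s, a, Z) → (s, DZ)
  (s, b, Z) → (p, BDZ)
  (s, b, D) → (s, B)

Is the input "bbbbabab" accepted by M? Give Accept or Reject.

Accept

(p, bbbbabab, Z)
  read b, top Z: go to r, push DZ → (r, bbbabab, DZ)
  read b, top D: go to r, push BD → (r, bbabab, BDZ)
  read b, top B: go to s, push DD → (s, babab, DDDZ)
  read b, top D: go to s, push B → (s, abab, BDDZ)
  ε-move, top B: go to r, push ε → (r, abab, DDZ)
  read a, top D: go to s, push D → (s, bab, DDZ)
  read b, top D: go to s, push B → (s, ab, BDZ)
  ε-move, top B: go to r, push ε → (r, ab, DZ)
  read a, top D: go to s, push D → (s, b, DZ)
  read b, top D: go to s, push B → (s, ε, BZ)
  ε-move, top B: go to r, push ε → (r, ε, Z)
  ε-move, top Z: go to r, push ε → (r, ε, ε)
All input consumed and the stack is empty.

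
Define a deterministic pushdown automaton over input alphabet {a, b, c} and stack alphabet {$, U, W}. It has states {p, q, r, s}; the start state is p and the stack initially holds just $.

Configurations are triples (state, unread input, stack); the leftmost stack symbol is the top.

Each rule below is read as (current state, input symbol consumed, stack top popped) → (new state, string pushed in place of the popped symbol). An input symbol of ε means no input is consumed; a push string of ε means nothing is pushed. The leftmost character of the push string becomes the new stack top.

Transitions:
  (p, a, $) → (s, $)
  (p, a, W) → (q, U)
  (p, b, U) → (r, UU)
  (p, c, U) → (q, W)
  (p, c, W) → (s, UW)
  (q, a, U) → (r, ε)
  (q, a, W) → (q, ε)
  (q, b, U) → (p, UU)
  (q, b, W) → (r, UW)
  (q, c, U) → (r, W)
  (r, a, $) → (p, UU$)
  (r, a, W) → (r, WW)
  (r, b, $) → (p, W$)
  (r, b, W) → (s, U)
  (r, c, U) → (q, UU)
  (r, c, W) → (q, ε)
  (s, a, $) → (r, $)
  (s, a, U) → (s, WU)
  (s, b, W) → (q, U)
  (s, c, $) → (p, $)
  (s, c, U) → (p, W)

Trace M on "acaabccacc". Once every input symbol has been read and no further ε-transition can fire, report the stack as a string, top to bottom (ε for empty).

(p, acaabccacc, $)
  read a, top $: go to s, push $ → (s, caabccacc, $)
  read c, top $: go to p, push $ → (p, aabccacc, $)
  read a, top $: go to s, push $ → (s, abccacc, $)
  read a, top $: go to r, push $ → (r, bccacc, $)
  read b, top $: go to p, push W$ → (p, ccacc, W$)
  read c, top W: go to s, push UW → (s, cacc, UW$)
  read c, top U: go to p, push W → (p, acc, WW$)
  read a, top W: go to q, push U → (q, cc, UW$)
  read c, top U: go to r, push W → (r, c, WW$)
  read c, top W: go to q, push ε → (q, ε, W$)
All input consumed in state q with stack W$.

W$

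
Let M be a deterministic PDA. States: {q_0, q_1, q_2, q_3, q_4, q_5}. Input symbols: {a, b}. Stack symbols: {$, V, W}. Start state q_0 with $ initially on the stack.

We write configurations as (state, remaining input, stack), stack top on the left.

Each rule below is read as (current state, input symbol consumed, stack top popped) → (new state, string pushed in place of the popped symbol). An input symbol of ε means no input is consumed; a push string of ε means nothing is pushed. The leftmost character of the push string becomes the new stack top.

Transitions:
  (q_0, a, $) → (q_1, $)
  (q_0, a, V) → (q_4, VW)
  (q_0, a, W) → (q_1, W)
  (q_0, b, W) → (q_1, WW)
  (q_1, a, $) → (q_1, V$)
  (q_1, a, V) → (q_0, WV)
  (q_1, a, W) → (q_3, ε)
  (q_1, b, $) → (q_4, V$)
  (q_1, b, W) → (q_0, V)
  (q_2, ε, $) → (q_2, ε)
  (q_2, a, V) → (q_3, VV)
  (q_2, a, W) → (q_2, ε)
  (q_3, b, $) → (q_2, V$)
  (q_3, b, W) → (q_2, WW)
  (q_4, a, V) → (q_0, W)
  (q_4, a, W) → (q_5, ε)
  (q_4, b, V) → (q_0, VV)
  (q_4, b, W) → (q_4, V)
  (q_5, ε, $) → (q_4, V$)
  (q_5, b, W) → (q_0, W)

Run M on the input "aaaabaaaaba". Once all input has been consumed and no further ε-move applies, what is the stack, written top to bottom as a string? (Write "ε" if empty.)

(q_0, aaaabaaaaba, $) ⊢ (q_1, aaabaaaaba, $) ⊢ (q_1, aabaaaaba, V$) ⊢ (q_0, abaaaaba, WV$) ⊢ (q_1, baaaaba, WV$) ⊢ (q_0, aaaaba, VV$) ⊢ (q_4, aaaba, VWV$) ⊢ (q_0, aaba, WWV$) ⊢ (q_1, aba, WWV$) ⊢ (q_3, ba, WV$) ⊢ (q_2, a, WWV$) ⊢ (q_2, ε, WV$)
All input consumed in state q_2 with stack WV$.

WV$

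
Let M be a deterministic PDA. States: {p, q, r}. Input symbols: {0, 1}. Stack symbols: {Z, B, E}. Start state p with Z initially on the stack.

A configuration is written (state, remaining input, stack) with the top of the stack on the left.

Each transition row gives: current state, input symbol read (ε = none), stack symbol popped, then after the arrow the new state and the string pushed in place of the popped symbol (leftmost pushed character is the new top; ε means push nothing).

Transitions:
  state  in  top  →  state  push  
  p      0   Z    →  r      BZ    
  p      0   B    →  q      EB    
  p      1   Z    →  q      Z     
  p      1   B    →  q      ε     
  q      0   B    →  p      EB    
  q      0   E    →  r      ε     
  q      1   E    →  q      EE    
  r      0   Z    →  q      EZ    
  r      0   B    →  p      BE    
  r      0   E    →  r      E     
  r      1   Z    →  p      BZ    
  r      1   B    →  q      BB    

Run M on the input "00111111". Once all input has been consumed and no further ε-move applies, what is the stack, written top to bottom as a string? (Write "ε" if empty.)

(p, 00111111, Z) ⊢ (r, 0111111, BZ) ⊢ (p, 111111, BEZ) ⊢ (q, 11111, EZ) ⊢ (q, 1111, EEZ) ⊢ (q, 111, EEEZ) ⊢ (q, 11, EEEEZ) ⊢ (q, 1, EEEEEZ) ⊢ (q, ε, EEEEEEZ)
All input consumed in state q with stack EEEEEEZ.

EEEEEEZ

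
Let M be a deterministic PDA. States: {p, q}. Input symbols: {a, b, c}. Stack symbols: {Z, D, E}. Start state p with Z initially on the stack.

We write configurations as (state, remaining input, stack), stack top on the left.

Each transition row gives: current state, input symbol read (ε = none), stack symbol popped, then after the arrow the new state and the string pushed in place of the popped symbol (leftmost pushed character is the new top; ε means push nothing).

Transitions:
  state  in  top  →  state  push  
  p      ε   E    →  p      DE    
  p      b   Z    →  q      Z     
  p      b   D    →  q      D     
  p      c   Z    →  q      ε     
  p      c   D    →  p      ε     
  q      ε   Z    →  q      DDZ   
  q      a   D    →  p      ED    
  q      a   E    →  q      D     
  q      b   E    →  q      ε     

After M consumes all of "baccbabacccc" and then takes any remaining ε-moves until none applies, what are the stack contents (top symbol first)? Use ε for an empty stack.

DEDEDEDDZ

(p, baccbabacccc, Z)
  read b, top Z: go to q, push Z → (q, accbabacccc, Z)
  ε-move, top Z: go to q, push DDZ → (q, accbabacccc, DDZ)
  read a, top D: go to p, push ED → (p, ccbabacccc, EDDZ)
  ε-move, top E: go to p, push DE → (p, ccbabacccc, DEDDZ)
  read c, top D: go to p, push ε → (p, cbabacccc, EDDZ)
  ε-move, top E: go to p, push DE → (p, cbabacccc, DEDDZ)
  read c, top D: go to p, push ε → (p, babacccc, EDDZ)
  ε-move, top E: go to p, push DE → (p, babacccc, DEDDZ)
  read b, top D: go to q, push D → (q, abacccc, DEDDZ)
  read a, top D: go to p, push ED → (p, bacccc, EDEDDZ)
  ε-move, top E: go to p, push DE → (p, bacccc, DEDEDDZ)
  read b, top D: go to q, push D → (q, acccc, DEDEDDZ)
  read a, top D: go to p, push ED → (p, cccc, EDEDEDDZ)
  ε-move, top E: go to p, push DE → (p, cccc, DEDEDEDDZ)
  read c, top D: go to p, push ε → (p, ccc, EDEDEDDZ)
  ε-move, top E: go to p, push DE → (p, ccc, DEDEDEDDZ)
  read c, top D: go to p, push ε → (p, cc, EDEDEDDZ)
  ε-move, top E: go to p, push DE → (p, cc, DEDEDEDDZ)
  read c, top D: go to p, push ε → (p, c, EDEDEDDZ)
  ε-move, top E: go to p, push DE → (p, c, DEDEDEDDZ)
  read c, top D: go to p, push ε → (p, ε, EDEDEDDZ)
  ε-move, top E: go to p, push DE → (p, ε, DEDEDEDDZ)
All input consumed in state p with stack DEDEDEDDZ.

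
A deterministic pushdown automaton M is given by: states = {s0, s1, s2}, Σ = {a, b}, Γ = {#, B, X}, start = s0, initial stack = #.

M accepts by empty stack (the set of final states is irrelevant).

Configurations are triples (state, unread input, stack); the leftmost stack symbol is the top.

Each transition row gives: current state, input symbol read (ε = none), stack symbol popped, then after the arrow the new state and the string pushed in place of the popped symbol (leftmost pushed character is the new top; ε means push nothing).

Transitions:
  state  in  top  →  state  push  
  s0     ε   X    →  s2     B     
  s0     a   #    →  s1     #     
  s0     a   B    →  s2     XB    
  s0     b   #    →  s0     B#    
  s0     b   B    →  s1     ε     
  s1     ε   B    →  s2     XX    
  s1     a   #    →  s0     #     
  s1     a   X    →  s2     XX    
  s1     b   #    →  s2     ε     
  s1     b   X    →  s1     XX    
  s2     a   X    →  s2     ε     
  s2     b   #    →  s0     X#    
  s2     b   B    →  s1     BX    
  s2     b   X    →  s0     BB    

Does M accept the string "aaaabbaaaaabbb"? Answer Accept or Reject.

Accept

(s0, aaaabbaaaaabbb, #)
  read a, top #: go to s1, push # → (s1, aaabbaaaaabbb, #)
  read a, top #: go to s0, push # → (s0, aabbaaaaabbb, #)
  read a, top #: go to s1, push # → (s1, abbaaaaabbb, #)
  read a, top #: go to s0, push # → (s0, bbaaaaabbb, #)
  read b, top #: go to s0, push B# → (s0, baaaaabbb, B#)
  read b, top B: go to s1, push ε → (s1, aaaaabbb, #)
  read a, top #: go to s0, push # → (s0, aaaabbb, #)
  read a, top #: go to s1, push # → (s1, aaabbb, #)
  read a, top #: go to s0, push # → (s0, aabbb, #)
  read a, top #: go to s1, push # → (s1, abbb, #)
  read a, top #: go to s0, push # → (s0, bbb, #)
  read b, top #: go to s0, push B# → (s0, bb, B#)
  read b, top B: go to s1, push ε → (s1, b, #)
  read b, top #: go to s2, push ε → (s2, ε, ε)
All input consumed and the stack is empty.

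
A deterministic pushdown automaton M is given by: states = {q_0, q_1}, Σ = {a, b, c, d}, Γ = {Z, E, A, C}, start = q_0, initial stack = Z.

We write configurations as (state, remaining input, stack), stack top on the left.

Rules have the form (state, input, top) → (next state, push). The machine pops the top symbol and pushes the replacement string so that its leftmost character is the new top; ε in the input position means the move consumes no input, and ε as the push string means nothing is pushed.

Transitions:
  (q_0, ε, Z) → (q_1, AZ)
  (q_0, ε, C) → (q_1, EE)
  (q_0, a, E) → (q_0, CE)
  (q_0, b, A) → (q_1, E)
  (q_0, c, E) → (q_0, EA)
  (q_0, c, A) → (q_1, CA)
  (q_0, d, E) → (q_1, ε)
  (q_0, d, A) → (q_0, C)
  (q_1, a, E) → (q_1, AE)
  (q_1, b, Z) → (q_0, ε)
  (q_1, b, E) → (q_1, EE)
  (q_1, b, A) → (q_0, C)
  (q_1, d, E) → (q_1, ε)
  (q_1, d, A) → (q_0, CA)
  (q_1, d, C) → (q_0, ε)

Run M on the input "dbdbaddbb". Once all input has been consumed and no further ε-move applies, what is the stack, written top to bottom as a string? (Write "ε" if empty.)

EEEAEEEAZ

(q_0, dbdbaddbb, Z) ⊢ (q_1, dbdbaddbb, AZ) ⊢ (q_0, bdbaddbb, CAZ) ⊢ (q_1, bdbaddbb, EEAZ) ⊢ (q_1, dbaddbb, EEEAZ) ⊢ (q_1, baddbb, EEAZ) ⊢ (q_1, addbb, EEEAZ) ⊢ (q_1, ddbb, AEEEAZ) ⊢ (q_0, dbb, CAEEEAZ) ⊢ (q_1, dbb, EEAEEEAZ) ⊢ (q_1, bb, EAEEEAZ) ⊢ (q_1, b, EEAEEEAZ) ⊢ (q_1, ε, EEEAEEEAZ)
All input consumed in state q_1 with stack EEEAEEEAZ.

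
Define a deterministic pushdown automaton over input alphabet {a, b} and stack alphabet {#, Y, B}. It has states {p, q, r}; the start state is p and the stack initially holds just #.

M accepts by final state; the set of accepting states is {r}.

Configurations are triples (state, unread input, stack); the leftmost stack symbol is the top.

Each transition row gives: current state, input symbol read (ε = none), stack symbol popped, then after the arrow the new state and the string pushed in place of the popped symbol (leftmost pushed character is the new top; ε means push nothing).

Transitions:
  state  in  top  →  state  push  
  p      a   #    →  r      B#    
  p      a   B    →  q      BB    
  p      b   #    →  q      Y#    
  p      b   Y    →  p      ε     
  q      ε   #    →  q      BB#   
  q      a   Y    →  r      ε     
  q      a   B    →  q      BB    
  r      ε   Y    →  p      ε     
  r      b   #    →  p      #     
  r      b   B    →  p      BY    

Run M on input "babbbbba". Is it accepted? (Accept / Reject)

(p, babbbbba, #)
  read b, top #: go to q, push Y# → (q, abbbbba, Y#)
  read a, top Y: go to r, push ε → (r, bbbbba, #)
  read b, top #: go to p, push # → (p, bbbba, #)
  read b, top #: go to q, push Y# → (q, bbba, Y#)
No transition applies at (q, bbba, Y#); input not fully consumed.

Reject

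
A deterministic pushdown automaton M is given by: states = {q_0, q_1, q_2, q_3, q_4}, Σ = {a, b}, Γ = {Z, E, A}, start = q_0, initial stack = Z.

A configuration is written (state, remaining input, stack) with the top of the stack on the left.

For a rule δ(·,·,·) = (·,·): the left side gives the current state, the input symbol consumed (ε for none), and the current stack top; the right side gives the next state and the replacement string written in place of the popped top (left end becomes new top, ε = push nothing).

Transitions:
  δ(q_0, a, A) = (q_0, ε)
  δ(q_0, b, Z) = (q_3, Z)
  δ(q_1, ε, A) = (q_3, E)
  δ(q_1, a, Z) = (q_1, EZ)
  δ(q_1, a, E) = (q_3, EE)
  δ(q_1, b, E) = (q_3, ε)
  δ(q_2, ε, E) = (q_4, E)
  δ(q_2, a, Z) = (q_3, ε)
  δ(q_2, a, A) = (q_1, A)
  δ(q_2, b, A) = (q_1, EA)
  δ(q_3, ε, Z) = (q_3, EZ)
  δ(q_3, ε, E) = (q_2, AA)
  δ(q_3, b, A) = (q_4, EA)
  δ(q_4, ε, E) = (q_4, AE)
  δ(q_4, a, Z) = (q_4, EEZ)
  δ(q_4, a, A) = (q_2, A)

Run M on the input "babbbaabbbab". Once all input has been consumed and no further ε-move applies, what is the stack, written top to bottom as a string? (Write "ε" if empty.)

(q_0, babbbaabbbab, Z)
  read b, top Z: go to q_3, push Z → (q_3, abbbaabbbab, Z)
  ε-move, top Z: go to q_3, push EZ → (q_3, abbbaabbbab, EZ)
  ε-move, top E: go to q_2, push AA → (q_2, abbbaabbbab, AAZ)
  read a, top A: go to q_1, push A → (q_1, bbbaabbbab, AAZ)
  ε-move, top A: go to q_3, push E → (q_3, bbbaabbbab, EAZ)
  ε-move, top E: go to q_2, push AA → (q_2, bbbaabbbab, AAAZ)
  read b, top A: go to q_1, push EA → (q_1, bbaabbbab, EAAAZ)
  read b, top E: go to q_3, push ε → (q_3, baabbbab, AAAZ)
  read b, top A: go to q_4, push EA → (q_4, aabbbab, EAAAZ)
  ε-move, top E: go to q_4, push AE → (q_4, aabbbab, AEAAAZ)
  read a, top A: go to q_2, push A → (q_2, abbbab, AEAAAZ)
  read a, top A: go to q_1, push A → (q_1, bbbab, AEAAAZ)
  ε-move, top A: go to q_3, push E → (q_3, bbbab, EEAAAZ)
  ε-move, top E: go to q_2, push AA → (q_2, bbbab, AAEAAAZ)
  read b, top A: go to q_1, push EA → (q_1, bbab, EAAEAAAZ)
  read b, top E: go to q_3, push ε → (q_3, bab, AAEAAAZ)
  read b, top A: go to q_4, push EA → (q_4, ab, EAAEAAAZ)
  ε-move, top E: go to q_4, push AE → (q_4, ab, AEAAEAAAZ)
  read a, top A: go to q_2, push A → (q_2, b, AEAAEAAAZ)
  read b, top A: go to q_1, push EA → (q_1, ε, EAEAAEAAAZ)
All input consumed in state q_1 with stack EAEAAEAAAZ.

EAEAAEAAAZ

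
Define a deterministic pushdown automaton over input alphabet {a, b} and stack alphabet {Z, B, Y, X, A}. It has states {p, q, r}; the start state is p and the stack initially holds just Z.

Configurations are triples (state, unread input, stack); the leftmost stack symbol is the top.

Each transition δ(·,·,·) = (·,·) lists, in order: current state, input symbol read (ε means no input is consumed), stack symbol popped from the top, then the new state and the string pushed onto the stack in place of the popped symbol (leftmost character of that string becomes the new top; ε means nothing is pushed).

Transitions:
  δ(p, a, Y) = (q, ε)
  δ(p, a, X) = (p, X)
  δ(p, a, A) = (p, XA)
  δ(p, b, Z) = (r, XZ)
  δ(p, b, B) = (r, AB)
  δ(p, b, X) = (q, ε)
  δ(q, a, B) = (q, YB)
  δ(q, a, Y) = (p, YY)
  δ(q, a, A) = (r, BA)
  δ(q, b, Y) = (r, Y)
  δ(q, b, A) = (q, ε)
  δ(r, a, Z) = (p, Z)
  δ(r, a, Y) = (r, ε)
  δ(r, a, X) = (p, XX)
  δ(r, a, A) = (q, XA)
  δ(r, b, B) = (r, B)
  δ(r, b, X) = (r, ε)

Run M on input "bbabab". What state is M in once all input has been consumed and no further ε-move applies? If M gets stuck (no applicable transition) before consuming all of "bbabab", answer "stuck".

q

(p, bbabab, Z)
  read b, top Z: go to r, push XZ → (r, babab, XZ)
  read b, top X: go to r, push ε → (r, abab, Z)
  read a, top Z: go to p, push Z → (p, bab, Z)
  read b, top Z: go to r, push XZ → (r, ab, XZ)
  read a, top X: go to p, push XX → (p, b, XXZ)
  read b, top X: go to q, push ε → (q, ε, XZ)
All input consumed; M is in state q.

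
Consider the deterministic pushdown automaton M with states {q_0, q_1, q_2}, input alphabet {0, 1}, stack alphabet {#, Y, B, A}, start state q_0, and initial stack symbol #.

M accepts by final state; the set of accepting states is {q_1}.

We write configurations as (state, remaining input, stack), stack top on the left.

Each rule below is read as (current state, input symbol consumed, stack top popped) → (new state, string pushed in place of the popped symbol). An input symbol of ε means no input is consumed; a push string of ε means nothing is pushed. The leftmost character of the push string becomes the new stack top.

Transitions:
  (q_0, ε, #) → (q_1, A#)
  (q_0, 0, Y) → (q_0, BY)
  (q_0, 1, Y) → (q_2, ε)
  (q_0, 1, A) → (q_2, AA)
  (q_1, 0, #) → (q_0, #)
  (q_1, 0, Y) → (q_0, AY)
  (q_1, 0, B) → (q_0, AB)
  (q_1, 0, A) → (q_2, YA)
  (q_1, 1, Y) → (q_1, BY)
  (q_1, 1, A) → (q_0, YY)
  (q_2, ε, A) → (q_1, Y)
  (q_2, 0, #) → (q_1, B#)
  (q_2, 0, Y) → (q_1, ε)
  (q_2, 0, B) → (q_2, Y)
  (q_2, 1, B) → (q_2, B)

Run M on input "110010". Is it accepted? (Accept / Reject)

Reject

(q_0, 110010, #) ⊢ (q_1, 110010, A#) ⊢ (q_0, 10010, YY#) ⊢ (q_2, 0010, Y#) ⊢ (q_1, 010, #) ⊢ (q_0, 10, #) ⊢ (q_1, 10, A#) ⊢ (q_0, 0, YY#) ⊢ (q_0, ε, BYY#)
All input consumed; state q_0 ∉ F and no further ε-move applies.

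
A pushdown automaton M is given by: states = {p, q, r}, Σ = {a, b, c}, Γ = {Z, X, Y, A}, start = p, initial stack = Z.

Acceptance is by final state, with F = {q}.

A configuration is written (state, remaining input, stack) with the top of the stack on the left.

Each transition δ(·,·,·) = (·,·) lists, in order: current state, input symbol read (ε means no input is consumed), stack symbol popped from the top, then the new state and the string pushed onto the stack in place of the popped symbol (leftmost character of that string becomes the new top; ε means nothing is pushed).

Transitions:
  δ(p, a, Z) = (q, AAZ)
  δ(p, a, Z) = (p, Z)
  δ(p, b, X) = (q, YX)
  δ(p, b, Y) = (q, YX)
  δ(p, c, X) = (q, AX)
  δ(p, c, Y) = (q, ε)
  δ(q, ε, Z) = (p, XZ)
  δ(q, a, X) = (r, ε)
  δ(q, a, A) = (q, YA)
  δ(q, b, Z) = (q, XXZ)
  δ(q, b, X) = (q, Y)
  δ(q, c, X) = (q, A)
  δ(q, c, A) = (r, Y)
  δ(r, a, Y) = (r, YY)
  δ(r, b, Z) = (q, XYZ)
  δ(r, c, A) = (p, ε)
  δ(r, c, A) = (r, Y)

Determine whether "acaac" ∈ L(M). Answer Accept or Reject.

No computation consumes all input and reaches a final state.

Reject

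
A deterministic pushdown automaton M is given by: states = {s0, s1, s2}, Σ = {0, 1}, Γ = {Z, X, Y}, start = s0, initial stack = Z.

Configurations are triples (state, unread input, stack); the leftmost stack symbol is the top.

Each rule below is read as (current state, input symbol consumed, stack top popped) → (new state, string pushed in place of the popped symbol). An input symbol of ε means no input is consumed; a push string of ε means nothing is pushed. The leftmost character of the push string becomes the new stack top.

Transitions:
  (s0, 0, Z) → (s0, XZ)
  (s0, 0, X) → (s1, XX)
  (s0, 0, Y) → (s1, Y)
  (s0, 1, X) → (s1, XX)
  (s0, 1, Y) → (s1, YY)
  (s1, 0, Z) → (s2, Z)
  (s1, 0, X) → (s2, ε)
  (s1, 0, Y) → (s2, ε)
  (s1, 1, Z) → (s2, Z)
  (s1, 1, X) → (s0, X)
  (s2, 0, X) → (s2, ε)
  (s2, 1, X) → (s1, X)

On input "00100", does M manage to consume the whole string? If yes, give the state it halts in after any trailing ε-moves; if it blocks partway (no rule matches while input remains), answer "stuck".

s2

(s0, 00100, Z)
  read 0, top Z: go to s0, push XZ → (s0, 0100, XZ)
  read 0, top X: go to s1, push XX → (s1, 100, XXZ)
  read 1, top X: go to s0, push X → (s0, 00, XXZ)
  read 0, top X: go to s1, push XX → (s1, 0, XXXZ)
  read 0, top X: go to s2, push ε → (s2, ε, XXZ)
All input consumed; M is in state s2.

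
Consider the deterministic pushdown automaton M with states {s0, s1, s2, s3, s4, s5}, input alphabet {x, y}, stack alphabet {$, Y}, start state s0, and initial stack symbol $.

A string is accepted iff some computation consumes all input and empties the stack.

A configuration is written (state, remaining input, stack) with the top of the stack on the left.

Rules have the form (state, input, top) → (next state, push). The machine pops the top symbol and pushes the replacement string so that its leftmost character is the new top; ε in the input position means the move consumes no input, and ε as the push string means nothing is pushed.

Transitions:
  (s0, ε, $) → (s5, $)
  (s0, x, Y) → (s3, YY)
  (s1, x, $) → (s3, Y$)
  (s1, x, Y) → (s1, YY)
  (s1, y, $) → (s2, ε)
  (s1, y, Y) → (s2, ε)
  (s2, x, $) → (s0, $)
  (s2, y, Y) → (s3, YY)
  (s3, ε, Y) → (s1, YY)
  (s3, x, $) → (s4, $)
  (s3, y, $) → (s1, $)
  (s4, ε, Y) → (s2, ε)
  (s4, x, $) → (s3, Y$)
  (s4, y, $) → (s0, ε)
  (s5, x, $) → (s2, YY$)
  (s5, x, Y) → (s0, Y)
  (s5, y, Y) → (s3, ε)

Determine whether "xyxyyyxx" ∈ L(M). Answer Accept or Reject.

(s0, xyxyyyxx, $)
  ε-move, top $: go to s5, push $ → (s5, xyxyyyxx, $)
  read x, top $: go to s2, push YY$ → (s2, yxyyyxx, YY$)
  read y, top Y: go to s3, push YY → (s3, xyyyxx, YYY$)
  ε-move, top Y: go to s1, push YY → (s1, xyyyxx, YYYY$)
  read x, top Y: go to s1, push YY → (s1, yyyxx, YYYYY$)
  read y, top Y: go to s2, push ε → (s2, yyxx, YYYY$)
  read y, top Y: go to s3, push YY → (s3, yxx, YYYYY$)
  ε-move, top Y: go to s1, push YY → (s1, yxx, YYYYYY$)
  read y, top Y: go to s2, push ε → (s2, xx, YYYYY$)
No transition applies at (s2, xx, YYYYY$); input not fully consumed.

Reject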